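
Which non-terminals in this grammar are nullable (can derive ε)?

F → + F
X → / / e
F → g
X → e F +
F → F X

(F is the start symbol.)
A non-terminal is nullable if it can derive ε (the empty string): either it has an ε-production, or it has a production whose right-hand side consists entirely of nullable non-terminals.

There are no ε-productions, so no non-terminal can derive ε.
No non-terminals are nullable.

Answer: None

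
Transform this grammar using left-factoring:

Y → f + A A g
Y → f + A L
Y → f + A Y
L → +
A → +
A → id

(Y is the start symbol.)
Left-factoring transforms A → αβ₁ | αβ₂ into A → αA' and A' → β₁ | β₂
(α is the longest common prefix among the alternatives). Repeat until
no nonterminal has two alternatives with a common prefix.

Round 1: Y has alternatives sharing prefix 'f + A'. Introduce Y': Y → f + A Y'
  Add: Y' → A g
  Add: Y' → L
  Add: Y' → Y

No remaining common prefixes — done.

Resulting grammar:
Y → f + A Y'
Y' → A g
Y' → L
Y' → Y
L → +
A → +
A → id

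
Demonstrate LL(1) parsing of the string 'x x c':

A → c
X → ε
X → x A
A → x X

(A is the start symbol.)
LL(1) parsing maintains a stack (initially the start symbol over $) and the input. At each step: if the stack top is a terminal, match it against the current input token; if it is a non-terminal N, replace it with the RHS of M[N, lookahead] (the unique production whose predict set contains the lookahead).

Stack is shown with the top on the left.

Stack  Input    Action
----------------------
A $    x x c $  output A → x X
x X $  x x c $  match 'x'
X $    x c $    output X → x A
x A $  x c $    match 'x'
A $    c $      output A → c
c $    c $      match 'c'
$      $        accept

The string is accepted.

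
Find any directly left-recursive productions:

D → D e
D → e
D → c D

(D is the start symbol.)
Yes, D is left-recursive

Direct left recursion occurs when N → N α for some non-terminal N (the right-hand side begins with the left-hand side itself).

D → D e: LEFT RECURSIVE (starts with D)
D → e: starts with e
D → c D: starts with c

The grammar has direct left recursion on: D.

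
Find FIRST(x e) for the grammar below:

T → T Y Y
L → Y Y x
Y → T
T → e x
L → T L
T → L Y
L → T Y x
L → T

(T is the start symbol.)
{ 'x' }

To compute FIRST(x e), process the symbols left to right:
Symbol x is a terminal. Add 'x' and stop.
FIRST(x e) = { 'x' }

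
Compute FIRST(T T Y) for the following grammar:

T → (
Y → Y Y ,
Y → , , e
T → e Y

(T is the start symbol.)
{ '(', 'e' }

FIRST sets of the non-terminals involved (from the grammar, by fixed-point iteration):
  FIRST(T) = { '(', 'e' }

To compute FIRST(T T Y), process the symbols left to right:
Symbol T is a non-terminal. Add FIRST(T) \ {ε} = { '(', 'e' }
T is not nullable (ε ∉ FIRST(T)), so stop here.
FIRST(T T Y) = { '(', 'e' }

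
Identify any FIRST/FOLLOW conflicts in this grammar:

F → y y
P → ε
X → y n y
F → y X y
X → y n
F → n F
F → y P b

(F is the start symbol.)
No FIRST/FOLLOW conflicts.

Nullable non-terminals: P.
P has a nullable alternative but only one production, so nothing to check.

F, X have no nullable alternative, so no FIRST/FOLLOW check is needed there.

No FIRST/FOLLOW conflicts found.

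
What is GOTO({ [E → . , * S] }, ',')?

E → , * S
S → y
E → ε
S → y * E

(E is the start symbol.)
GOTO(I, ',') = CLOSURE({ [A → αX.β] : [A → α.Xβ] ∈ I, X = ',' })

Items with dot before ',', with the dot advanced:
  [E → . , * S] → [E → , . * S]
Closure adds nothing (no advanced item has the dot before a non-terminal).

GOTO = { [E → , . * S] }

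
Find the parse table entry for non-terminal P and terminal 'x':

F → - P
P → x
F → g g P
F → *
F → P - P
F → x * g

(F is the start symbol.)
P → x

To find M[P, 'x'], we find productions for P where 'x' is in the predict set (PREDICT(N → α) = (FIRST(α) \ {ε}) ∪ (FOLLOW(N) if α ⇒* ε)).

P → x: PREDICT = { 'x' }
  'x' is in predict set, so this production goes in M[P, 'x']

M[P, 'x'] = P → x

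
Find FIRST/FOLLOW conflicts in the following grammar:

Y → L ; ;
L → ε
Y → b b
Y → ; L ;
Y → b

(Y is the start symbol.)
No FIRST/FOLLOW conflicts.

Nullable non-terminals: L.
L has a nullable alternative but only one production, so nothing to check.

Y has no nullable alternative, so no FIRST/FOLLOW check is needed there.

No FIRST/FOLLOW conflicts found.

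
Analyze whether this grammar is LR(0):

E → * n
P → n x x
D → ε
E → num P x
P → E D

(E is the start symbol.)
A grammar is LR(0) if no state in the canonical LR(0) collection has:
  - both a shift item (dot before a terminal) and a complete item (shift-reduce conflict), or
  - two or more complete items (reduce-reduce conflict; the accept item [E' → E .] counts as a complete item here).

Augment with E' → E and build the canonical LR(0) collection (I0 = CLOSURE({[E' → . E]}), then GOTO on every symbol after a dot until no new states appear). It has 12 states:
  I0: { [E → . * n], [E → . num P x], [E' → . E] }  — shift
  I1: { [E → * . n] }  — shift
  I2: { [E' → E .] }  — accept
  I3: { [E → . * n], [E → . num P x], [E → num . P x], [P → . E D], [P → . n x x] }  — shift
  I4: { [D → .], [P → E . D] }  — reduce
  I5: { [E → num P . x] }  — shift
  I6: { [P → n . x x] }  — shift
  I7: { [P → n x . x] }  — shift
  I8: { [P → n x x .] }  — reduce
  I9: { [E → num P x .] }  — reduce
  I10: { [P → E D .] }  — reduce
  I11: { [E → * n .] }  — reduce

Every state is either a pure shift/goto state or contains exactly one complete item and nothing to shift — no conflicts. The grammar is LR(0).

Answer: Yes, the grammar is LR(0)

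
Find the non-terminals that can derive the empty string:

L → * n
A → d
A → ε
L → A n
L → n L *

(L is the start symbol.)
{ 'A' }

ε-productions: A → ε
So A is immediately nullable.
No further non-terminal can be added: every production for the remaining non-terminals contains a terminal or a non-nullable non-terminal.
Nullable = { 'A' }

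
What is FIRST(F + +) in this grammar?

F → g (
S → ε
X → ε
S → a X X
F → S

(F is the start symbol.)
{ '+', 'a', 'g' }

FIRST sets of the non-terminals involved (from the grammar, by fixed-point iteration):
  FIRST(F) = { 'a', 'g', ε }

To compute FIRST(F + +), process the symbols left to right:
Symbol F is a non-terminal. Add FIRST(F) \ {ε} = { 'a', 'g' }
F is nullable (ε ∈ FIRST(F)), continue to the next symbol.
Symbol + is a terminal. Add '+' and stop.
FIRST(F + +) = { '+', 'a', 'g' }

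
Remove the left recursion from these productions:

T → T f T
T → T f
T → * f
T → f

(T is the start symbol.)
T is directly left-recursive. The standard transformation for
  A → A α₁ | ... | A α_m | β₁ | ... | β_n
is
  A  → β₁ A' | ... | β_n A'
  A' → α₁ A' | ... | α_m A' | ε

T → * f becomes T → * f T'
T → f becomes T → f T'
T → T f T becomes T' → f T T'
T → T f becomes T' → f T'
Add T' → ε

Resulting grammar:
T → * f T'
T → f T'
T' → f T T'
T' → f T'
T' → ε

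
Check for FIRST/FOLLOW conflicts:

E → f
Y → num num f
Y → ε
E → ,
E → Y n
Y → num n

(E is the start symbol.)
No FIRST/FOLLOW conflicts.

A FIRST/FOLLOW conflict occurs when a non-terminal N has a nullable alternative N → β (β ⇒* ε) and another alternative N → α with FIRST(α) ∩ FOLLOW(N) ≠ ∅: on such a lookahead the parser cannot decide between expanding α and letting N vanish via β.

Nullable non-terminals: Y.

Y: nullable alternative(s) Y → ε; FOLLOW(Y) = { 'n' }
  Y → num num f: FIRST \ {ε} = { 'num' } — disjoint from FOLLOW(Y)
  Y → ε: FIRST \ {ε} = { } — this is the only nullable alternative, skip
  Y → num n: FIRST \ {ε} = { 'num' } — disjoint from FOLLOW(Y)

E has no nullable alternative, so no FIRST/FOLLOW check is needed there.

No FIRST/FOLLOW conflicts found.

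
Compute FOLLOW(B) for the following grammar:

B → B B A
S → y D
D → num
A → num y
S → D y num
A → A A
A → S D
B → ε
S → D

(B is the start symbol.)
B is the start symbol, so $ ∈ FOLLOW(B).
In B → B B A: B is followed by B A, add FIRST(B A) \ {ε} = { 'num', 'y' }
In B → B B A: B is followed by A, add FIRST(A) \ {ε} = { 'num', 'y' }

Taking the union: FOLLOW(B) = { $, 'num', 'y' }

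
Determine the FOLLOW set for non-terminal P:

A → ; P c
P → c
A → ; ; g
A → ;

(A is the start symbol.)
To compute FOLLOW(P), find every occurrence of P on a right-hand side N → α P β: add FIRST(β) \ {ε}, and if β is empty or nullable also add FOLLOW(N). Iterate to a fixed point.

In A → ; P c: P is followed by c, add FIRST(c) \ {ε} = { 'c' }

Taking the union: FOLLOW(P) = { 'c' }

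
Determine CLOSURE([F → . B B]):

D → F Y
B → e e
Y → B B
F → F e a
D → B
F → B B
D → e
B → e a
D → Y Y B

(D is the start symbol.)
{ [B → . e a], [B → . e e], [F → . B B] }

To compute CLOSURE, for each item [A → α.Bβ] where B is a non-terminal, add [B → .γ] for all productions B → γ; repeat for the newly added items until nothing changes.

Start with: [F → . B B]
  [F → . B B] has the dot before B: add [B → . e e], [B → . e a]
No further items can be added.

CLOSURE = { [B → . e a], [B → . e e], [F → . B B] }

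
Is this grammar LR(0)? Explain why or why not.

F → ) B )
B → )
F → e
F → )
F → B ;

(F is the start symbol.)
Augment with F' → F and build the canonical LR(0) collection (I0 = CLOSURE({[F' → . F]}), then GOTO on every symbol after a dot until no new states appear). It has 9 states:
  I0: { [B → . )], [F → . ) B )], [F → . )], [F → . B ;], [F → . e], [F' → . F] }  — shift
  I1: { [B → ) .], [B → . )], [F → ) . B )], [F → ) .] }  — shift, 2 reduces
  I2: { [F → B . ;] }  — shift
  I3: { [F' → F .] }  — accept
  I4: { [F → e .] }  — reduce
  I5: { [F → B ; .] }  — reduce
  I6: { [B → ) .] }  — reduce
  I7: { [F → ) B . )] }  — shift
  I8: { [F → ) B ) .] }  — reduce

Conflict in state I1:
  Shift-reduce conflict between [B → ) .] and [B → . )]
So the grammar is NOT LR(0).

Answer: No. Shift-reduce conflict between [B → ) .] and [B → . )]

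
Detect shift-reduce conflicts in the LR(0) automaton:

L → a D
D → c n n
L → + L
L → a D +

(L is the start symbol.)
Augment with L' → L and build the canonical LR(0) collection (I0 = CLOSURE({[L' → . L]}), then GOTO on every symbol after a dot until no new states appear). It has 10 states:
  I0: { [L → . + L], [L → . a D +], [L → . a D], [L' → . L] }  — shift
  I1: { [L → + . L], [L → . + L], [L → . a D +], [L → . a D] }  — shift
  I2: { [L' → L .] }  — accept
  I3: { [D → . c n n], [L → a . D +], [L → a . D] }  — shift
  I4: { [L → a D . +], [L → a D .] }  — shift, reduce
  I5: { [D → c . n n] }  — shift
  I6: { [D → c n . n] }  — shift
  I7: { [D → c n n .] }  — reduce
  I8: { [L → a D + .] }  — reduce
  I9: { [L → + L .] }  — reduce

I4 contains reduce item [L → a D .] and shift item [L → a D . +] — shift-reduce conflict.

Answer: Yes — I4: [L → a D .] vs [L → a D . +]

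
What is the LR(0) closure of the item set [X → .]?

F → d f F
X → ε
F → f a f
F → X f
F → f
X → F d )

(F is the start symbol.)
Start with: [X → .]
The dot is at the end, so nothing is added.

CLOSURE = { [X → .] }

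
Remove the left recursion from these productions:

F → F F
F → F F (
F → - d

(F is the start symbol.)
F → - d F'
F' → F F'
F' → F ( F'
F' → ε

F is directly left-recursive. The standard transformation for
  A → A α₁ | ... | A α_m | β₁ | ... | β_n
is
  A  → β₁ A' | ... | β_n A'
  A' → α₁ A' | ... | α_m A' | ε

F → - d becomes F → - d F'
F → F F becomes F' → F F'
F → F F ( becomes F' → F ( F'
Add F' → ε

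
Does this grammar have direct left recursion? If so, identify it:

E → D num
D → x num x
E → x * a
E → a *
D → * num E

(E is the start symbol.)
Direct left recursion occurs when N → N α for some non-terminal N (the right-hand side begins with the left-hand side itself).

E → D num: starts with D
D → x num x: starts with x
E → x * a: starts with x
E → a *: starts with a
D → * num E: starts with '*'

No direct left recursion found.

Answer: No direct left recursion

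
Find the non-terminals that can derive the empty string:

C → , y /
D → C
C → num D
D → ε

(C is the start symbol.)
{ 'D' }

A non-terminal is nullable if it can derive ε (the empty string): either it has an ε-production, or it has a production whose right-hand side consists entirely of nullable non-terminals.

ε-productions: D → ε
So D is immediately nullable.
No further non-terminal can be added: every production for the remaining non-terminals contains a terminal or a non-nullable non-terminal.
Nullable = { 'D' }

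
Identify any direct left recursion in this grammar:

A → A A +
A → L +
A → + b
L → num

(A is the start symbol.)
Direct left recursion occurs when N → N α for some non-terminal N (the right-hand side begins with the left-hand side itself).

A → A A +: LEFT RECURSIVE (starts with A)
A → L +: starts with L
A → + b: starts with '+'
L → num: starts with num

The grammar has direct left recursion on: A.

Answer: Yes, A is left-recursive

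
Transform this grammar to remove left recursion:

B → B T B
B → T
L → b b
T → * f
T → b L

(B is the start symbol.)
B is directly left-recursive. The standard transformation for
  A → A α₁ | ... | A α_m | β₁ | ... | β_n
is
  A  → β₁ A' | ... | β_n A'
  A' → α₁ A' | ... | α_m A' | ε

B → T becomes B → T B'
B → B T B becomes B' → T B B'
Add B' → ε

Productions for other non-terminals are unchanged:
  L → b b
  T → * f
  T → b L

Resulting grammar:
B → T B'
B' → T B B'
B' → ε
L → b b
T → * f
T → b L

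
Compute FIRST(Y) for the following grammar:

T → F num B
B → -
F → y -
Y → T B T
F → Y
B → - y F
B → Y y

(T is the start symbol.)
{ 'y' }

To compute FIRST(Y), examine every production with Y on the left-hand side, reading each right-hand side left to right until a non-nullable symbol is reached.

FIRST sets of the other non-terminals involved (by the same procedure, iterated to a fixed point):
  FIRST(T) = { 'y' }

From Y → T B T:
  - T is a non-terminal: add FIRST(T) \ {ε} = { 'y' }
    T is not nullable, so stop

Collecting: FIRST(Y) = { 'y' }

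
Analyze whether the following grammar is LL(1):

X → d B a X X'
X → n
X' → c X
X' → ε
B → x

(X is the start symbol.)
No. Predict set conflict for X': { 'c' }

A grammar is LL(1) if for each non-terminal N with multiple productions, the predict sets of those productions are pairwise disjoint, where PREDICT(N → α) = (FIRST(α) \ {ε}) ∪ (FOLLOW(N) if α ⇒* ε).

Relevant sets:
  FOLLOW(X') = { $, 'c' }

For X:
  PREDICT(X → d B a X X') = { 'd' }
  PREDICT(X → n) = { 'n' }
For X':
  PREDICT(X' → c X) = { 'c' }
  PREDICT(X' → ε) = { $, 'c' }
B has a single production, so nothing to check there.

Conflict found: Predict set conflict for X': { 'c' }
The grammar is NOT LL(1).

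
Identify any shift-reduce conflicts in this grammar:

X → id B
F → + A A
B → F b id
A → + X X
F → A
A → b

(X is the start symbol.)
Augment with X' → X and build the canonical LR(0) collection (I0 = CLOSURE({[X' → . X]}), then GOTO on every symbol after a dot until no new states appear). It has 15 states:
  I0: { [X → . id B], [X' → . X] }  — shift
  I1: { [X' → X .] }  — accept
  I2: { [A → . + X X], [A → . b], [B → . F b id], [F → . + A A], [F → . A], [X → id . B] }  — shift
  I3: { [A → + . X X], [A → . + X X], [A → . b], [F → + . A A], [X → . id B] }  — shift
  I4: { [F → A .] }  — reduce
  I5: { [X → id B .] }  — reduce
  I6: { [B → F . b id] }  — shift
  I7: { [A → b .] }  — reduce
  I8: { [B → F b . id] }  — shift
  I9: { [B → F b id .] }  — reduce
  I10: { [A → + . X X], [X → . id B] }  — shift
  I11: { [A → . + X X], [A → . b], [F → + A . A] }  — shift
  I12: { [A → + X . X], [X → . id B] }  — shift
  I13: { [A → + X X .] }  — reduce
  I14: { [F → + A A .] }  — reduce

No state contains both a complete item and a shift item.

Answer: No shift-reduce conflicts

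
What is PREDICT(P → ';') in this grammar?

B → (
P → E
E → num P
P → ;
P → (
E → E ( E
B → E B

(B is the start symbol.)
PREDICT(P → ';') = (FIRST(RHS) \ {ε}) ∪ (FOLLOW(P) if ε ∈ FIRST(RHS), i.e. RHS ⇒* ε)
FIRST(';') = { ';' }
ε ∉ FIRST(';'), so FOLLOW(P) is not added.
PREDICT(P → ';') = { ';' }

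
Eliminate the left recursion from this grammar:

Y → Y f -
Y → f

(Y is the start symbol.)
Y is directly left-recursive. The standard transformation for
  A → A α₁ | ... | A α_m | β₁ | ... | β_n
is
  A  → β₁ A' | ... | β_n A'
  A' → α₁ A' | ... | α_m A' | ε

Y → f becomes Y → f Y'
Y → Y f - becomes Y' → f - Y'
Add Y' → ε

Resulting grammar:
Y → f Y'
Y' → f - Y'
Y' → ε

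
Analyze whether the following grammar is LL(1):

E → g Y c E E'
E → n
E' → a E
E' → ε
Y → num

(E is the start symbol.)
No. Predict set conflict for E': { 'a' }

Relevant sets:
  FOLLOW(E') = { $, 'a' }

For E:
  PREDICT(E → g Y c E E') = { 'g' }
  PREDICT(E → n) = { 'n' }
For E':
  PREDICT(E' → a E) = { 'a' }
  PREDICT(E' → ε) = { $, 'a' }
Y has a single production, so nothing to check there.

Conflict found: Predict set conflict for E': { 'a' }
The grammar is NOT LL(1).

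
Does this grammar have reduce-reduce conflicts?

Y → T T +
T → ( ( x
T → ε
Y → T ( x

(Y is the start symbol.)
A reduce-reduce conflict occurs when an LR(0) state has two complete items [A → α .] and [B → β .] — both call for a reduction, and with no lookahead the parser cannot choose between them.

Augment with Y' → Y and build the canonical LR(0) collection (I0 = CLOSURE({[Y' → . Y]}), then GOTO on every symbol after a dot until no new states appear). It has 10 states:
  I0: { [T → . ( ( x], [T → .], [Y → . T ( x], [Y → . T T +], [Y' → . Y] }  — shift, reduce
  I1: { [T → ( . ( x] }  — shift
  I2: { [T → . ( ( x], [T → .], [Y → T . ( x], [Y → T . T +] }  — shift, reduce
  I3: { [Y' → Y .] }  — accept
  I4: { [T → ( . ( x], [Y → T ( . x] }  — shift
  I5: { [Y → T T . +] }  — shift
  I6: { [Y → T T + .] }  — reduce
  I7: { [T → ( ( . x] }  — shift
  I8: { [Y → T ( x .] }  — reduce
  I9: { [T → ( ( x .] }  — reduce

No state contains more than one complete item.

Answer: No reduce-reduce conflicts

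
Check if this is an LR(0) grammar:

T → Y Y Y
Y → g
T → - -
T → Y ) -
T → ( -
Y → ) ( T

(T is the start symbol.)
Yes, the grammar is LR(0)

A grammar is LR(0) if no state in the canonical LR(0) collection has:
  - both a shift item (dot before a terminal) and a complete item (shift-reduce conflict), or
  - two or more complete items (reduce-reduce conflict; the accept item [T' → T .] counts as a complete item here).

Augment with T' → T and build the canonical LR(0) collection (I0 = CLOSURE({[T' → . T]}), then GOTO on every symbol after a dot until no new states appear). It has 15 states:
  I0: { [T → . ( -], [T → . - -], [T → . Y ) -], [T → . Y Y Y], [T' → . T], [Y → . ) ( T], [Y → . g] }  — shift
  I1: { [T → ( . -] }  — shift
  I2: { [Y → ) . ( T] }  — shift
  I3: { [T → - . -] }  — shift
  I4: { [T' → T .] }  — accept
  I5: { [T → Y . ) -], [T → Y . Y Y], [Y → . ) ( T], [Y → . g] }  — shift
  I6: { [Y → g .] }  — reduce
  I7: { [T → Y ) . -], [Y → ) . ( T] }  — shift
  I8: { [T → Y Y . Y], [Y → . ) ( T], [Y → . g] }  — shift
  I9: { [T → Y Y Y .] }  — reduce
  I10: { [T → . ( -], [T → . - -], [T → . Y ) -], [T → . Y Y Y], [Y → ) ( . T], [Y → . ) ( T], [Y → . g] }  — shift
  I11: { [T → Y ) - .] }  — reduce
  I12: { [Y → ) ( T .] }  — reduce
  I13: { [T → - - .] }  — reduce
  I14: { [T → ( - .] }  — reduce

Every state is either a pure shift/goto state or contains exactly one complete item and nothing to shift — no conflicts. The grammar is LR(0).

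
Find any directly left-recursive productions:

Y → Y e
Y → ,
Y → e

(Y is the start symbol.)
Direct left recursion occurs when N → N α for some non-terminal N (the right-hand side begins with the left-hand side itself).

Y → Y e: LEFT RECURSIVE (starts with Y)
Y → ,: starts with ','
Y → e: starts with e

The grammar has direct left recursion on: Y.

Answer: Yes, Y is left-recursive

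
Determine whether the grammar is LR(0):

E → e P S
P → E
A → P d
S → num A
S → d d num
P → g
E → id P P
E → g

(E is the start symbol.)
A grammar is LR(0) if no state in the canonical LR(0) collection has:
  - both a shift item (dot before a terminal) and a complete item (shift-reduce conflict), or
  - two or more complete items (reduce-reduce conflict; the accept item [E' → E .] counts as a complete item here).

Augment with E' → E and build the canonical LR(0) collection (I0 = CLOSURE({[E' → . E]}), then GOTO on every symbol after a dot until no new states appear). It has 18 states:
  I0: { [E → . e P S], [E → . g], [E → . id P P], [E' → . E] }  — shift
  I1: { [E' → E .] }  — accept
  I2: { [E → . e P S], [E → . g], [E → . id P P], [E → e . P S], [P → . E], [P → . g] }  — shift
  I3: { [E → g .] }  — reduce
  I4: { [E → . e P S], [E → . g], [E → . id P P], [E → id . P P], [P → . E], [P → . g] }  — shift
  I5: { [P → E .] }  — reduce
  I6: { [E → . e P S], [E → . g], [E → . id P P], [E → id P . P], [P → . E], [P → . g] }  — shift
  I7: { [E → g .], [P → g .] }  — 2 reduces
  I8: { [E → id P P .] }  — reduce
  I9: { [E → e P . S], [S → . d d num], [S → . num A] }  — shift
  I10: { [E → e P S .] }  — reduce
  I11: { [S → d . d num] }  — shift
  I12: { [A → . P d], [E → . e P S], [E → . g], [E → . id P P], [P → . E], [P → . g], [S → num . A] }  — shift
  I13: { [S → num A .] }  — reduce
  I14: { [A → P . d] }  — shift
  I15: { [A → P d .] }  — reduce
  I16: { [S → d d . num] }  — shift
  I17: { [S → d d num .] }  — reduce

Conflict in state I7:
  Reduce-reduce conflict: [E → g .] and [P → g .]
So the grammar is NOT LR(0).

Answer: No. Reduce-reduce conflict: [E → g .] and [P → g .]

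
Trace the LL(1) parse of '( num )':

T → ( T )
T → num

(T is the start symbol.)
Stack is shown with the top on the left.

Stack    Input      Action
--------------------------
T $      ( num ) $  output T → ( T )
( T ) $  ( num ) $  match '('
T ) $    num ) $    output T → num
num ) $  num ) $    match 'num'
) $      ) $        match ')'
$        $          accept

The string is accepted.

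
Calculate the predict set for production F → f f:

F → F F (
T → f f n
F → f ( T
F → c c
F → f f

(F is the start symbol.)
{ 'f' }

PREDICT(F → f f) = (FIRST(RHS) \ {ε}) ∪ (FOLLOW(F) if ε ∈ FIRST(RHS), i.e. RHS ⇒* ε)
FIRST(f f) = { 'f' }
ε ∉ FIRST(f f), so FOLLOW(F) is not added.
PREDICT(F → f f) = { 'f' }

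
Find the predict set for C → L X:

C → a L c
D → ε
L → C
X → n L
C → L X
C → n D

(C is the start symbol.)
{ 'a', 'n' }

PREDICT(C → L X) = (FIRST(RHS) \ {ε}) ∪ (FOLLOW(C) if ε ∈ FIRST(RHS), i.e. RHS ⇒* ε)
FIRST(L) = { 'a', 'n' }
FIRST(L X) = { 'a', 'n' }
ε ∉ FIRST(L X), so FOLLOW(C) is not added.
PREDICT(C → L X) = { 'a', 'n' }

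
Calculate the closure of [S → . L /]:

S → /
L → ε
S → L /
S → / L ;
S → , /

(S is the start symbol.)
{ [L → .], [S → . L /] }

Start with: [S → . L /]
  [S → . L /] has the dot before L: add [L → .]
No further items can be added.

CLOSURE = { [L → .], [S → . L /] }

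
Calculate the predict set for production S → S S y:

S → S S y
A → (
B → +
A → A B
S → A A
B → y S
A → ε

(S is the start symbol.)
{ '(', '+', 'y' }

PREDICT(S → S S y) = (FIRST(RHS) \ {ε}) ∪ (FOLLOW(S) if ε ∈ FIRST(RHS), i.e. RHS ⇒* ε)
FIRST(S) = { '(', '+', 'y', ε }
FIRST(S S y) = { '(', '+', 'y' }
ε ∉ FIRST(S S y), so FOLLOW(S) is not added.
PREDICT(S → S S y) = { '(', '+', 'y' }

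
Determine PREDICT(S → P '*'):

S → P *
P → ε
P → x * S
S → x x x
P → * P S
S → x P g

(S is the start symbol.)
PREDICT(S → P '*') = (FIRST(RHS) \ {ε}) ∪ (FOLLOW(S) if ε ∈ FIRST(RHS), i.e. RHS ⇒* ε)
FIRST(P) = { '*', 'x', ε }
FIRST(P '*') = { '*', 'x' }
ε ∉ FIRST(P '*'), so FOLLOW(S) is not added.
PREDICT(S → P '*') = { '*', 'x' }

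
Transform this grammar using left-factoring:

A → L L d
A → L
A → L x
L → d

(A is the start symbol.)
Left-factoring transforms A → αβ₁ | αβ₂ into A → αA' and A' → β₁ | β₂
(α is the longest common prefix among the alternatives). Repeat until
no nonterminal has two alternatives with a common prefix.

Round 1: A has alternatives sharing prefix 'L'. Introduce A': A → L A'
  Add: A' → L d
  Add: A' → ε
  Add: A' → x

No remaining common prefixes — done.

Resulting grammar:
A → L A'
A' → L d
A' → ε
A' → x
L → d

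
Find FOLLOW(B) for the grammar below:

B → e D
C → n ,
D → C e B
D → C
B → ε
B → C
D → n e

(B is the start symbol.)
B is the start symbol, so $ ∈ FOLLOW(B).
In D → C e B: B is at the end, add FOLLOW(D)

The FOLLOW sets referred to above (computed the same way, to a fixed point):
  FOLLOW(D) = { $ }

Taking the union: FOLLOW(B) = { $ }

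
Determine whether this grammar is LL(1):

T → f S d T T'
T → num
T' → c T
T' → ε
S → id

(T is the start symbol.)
A grammar is LL(1) if for each non-terminal N with multiple productions, the predict sets of those productions are pairwise disjoint, where PREDICT(N → α) = (FIRST(α) \ {ε}) ∪ (FOLLOW(N) if α ⇒* ε).

Relevant sets:
  FOLLOW(T') = { $, 'c' }

For T:
  PREDICT(T → f S d T T') = { 'f' }
  PREDICT(T → num) = { 'num' }
For T':
  PREDICT(T' → c T) = { 'c' }
  PREDICT(T' → ε) = { $, 'c' }
S has a single production, so nothing to check there.

Conflict found: Predict set conflict for T': { 'c' }
The grammar is NOT LL(1).

Answer: No. Predict set conflict for T': { 'c' }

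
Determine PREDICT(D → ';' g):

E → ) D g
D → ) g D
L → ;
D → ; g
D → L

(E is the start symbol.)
{ ';' }

PREDICT(D → ';' g) = (FIRST(RHS) \ {ε}) ∪ (FOLLOW(D) if ε ∈ FIRST(RHS), i.e. RHS ⇒* ε)
FIRST(';' g) = { ';' }
ε ∉ FIRST(';' g), so FOLLOW(D) is not added.
PREDICT(D → ';' g) = { ';' }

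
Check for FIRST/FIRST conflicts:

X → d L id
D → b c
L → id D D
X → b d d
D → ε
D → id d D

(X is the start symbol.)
A FIRST/FIRST conflict occurs when two productions N → α and N → β for the same non-terminal have FIRST(α) ∩ FIRST(β) ≠ ∅ (with ε ∈ FIRST of a nullable right-hand side, so two nullable alternatives also conflict).

Productions for X:
  X → d L id: FIRST = { 'd' }
  X → b d d: FIRST = { 'b' }
Productions for D:
  D → b c: FIRST = { 'b' }
  D → ε: FIRST = { ε }
  D → id d D: FIRST = { 'id' }
L has only one production, so no FIRST/FIRST conflict is possible there.

All alternatives of each non-terminal have pairwise disjoint FIRST sets.

Answer: No FIRST/FIRST conflicts.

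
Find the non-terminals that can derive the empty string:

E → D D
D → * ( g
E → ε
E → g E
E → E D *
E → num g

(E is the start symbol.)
A non-terminal is nullable if it can derive ε (the empty string): either it has an ε-production, or it has a production whose right-hand side consists entirely of nullable non-terminals.

ε-productions: E → ε
So E is immediately nullable.
No further non-terminal can be added: every production for the remaining non-terminals contains a terminal or a non-nullable non-terminal.
Nullable = { 'E' }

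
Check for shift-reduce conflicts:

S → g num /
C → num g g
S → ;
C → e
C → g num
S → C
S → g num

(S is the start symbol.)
Augment with S' → S and build the canonical LR(0) collection (I0 = CLOSURE({[S' → . S]}), then GOTO on every symbol after a dot until no new states appear). It has 11 states:
  I0: { [C → . e], [C → . g num], [C → . num g g], [S → . ;], [S → . C], [S → . g num /], [S → . g num], [S' → . S] }  — shift
  I1: { [S → ; .] }  — reduce
  I2: { [S → C .] }  — reduce
  I3: { [S' → S .] }  — accept
  I4: { [C → e .] }  — reduce
  I5: { [C → g . num], [S → g . num /], [S → g . num] }  — shift
  I6: { [C → num . g g] }  — shift
  I7: { [C → num g . g] }  — shift
  I8: { [C → num g g .] }  — reduce
  I9: { [C → g num .], [S → g num . /], [S → g num .] }  — shift, 2 reduces
  I10: { [S → g num / .] }  — reduce

I9 contains reduce items [C → g num .], [S → g num .] and shift item [S → g num . /] — shift-reduce conflict.

Answer: Yes — I9: [C → g num .] vs [S → g num . /]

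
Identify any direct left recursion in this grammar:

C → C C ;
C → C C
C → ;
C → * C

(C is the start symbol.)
Yes, C is left-recursive

Direct left recursion occurs when N → N α for some non-terminal N (the right-hand side begins with the left-hand side itself).

C → C C ;: LEFT RECURSIVE (starts with C)
C → C C: LEFT RECURSIVE (starts with C)
C → ;: starts with ';'
C → * C: starts with '*'

The grammar has direct left recursion on: C.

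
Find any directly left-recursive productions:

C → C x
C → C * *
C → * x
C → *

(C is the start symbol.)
Direct left recursion occurs when N → N α for some non-terminal N (the right-hand side begins with the left-hand side itself).

C → C x: LEFT RECURSIVE (starts with C)
C → C * *: LEFT RECURSIVE (starts with C)
C → * x: starts with '*'
C → *: starts with '*'

The grammar has direct left recursion on: C.

Answer: Yes, C is left-recursive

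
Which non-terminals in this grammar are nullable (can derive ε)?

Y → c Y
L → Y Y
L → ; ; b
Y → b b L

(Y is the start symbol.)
There are no ε-productions, so no non-terminal can derive ε.
No non-terminals are nullable.

Answer: None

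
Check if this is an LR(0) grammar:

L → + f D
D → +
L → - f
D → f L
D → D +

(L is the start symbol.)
No. Shift-reduce conflict between [L → + f D .] and [D → D . +]

Augment with L' → L and build the canonical LR(0) collection (I0 = CLOSURE({[L' → . L]}), then GOTO on every symbol after a dot until no new states appear). It has 11 states:
  I0: { [L → . + f D], [L → . - f], [L' → . L] }  — shift
  I1: { [L → + . f D] }  — shift
  I2: { [L → - . f] }  — shift
  I3: { [L' → L .] }  — accept
  I4: { [L → - f .] }  — reduce
  I5: { [D → . +], [D → . D +], [D → . f L], [L → + f . D] }  — shift
  I6: { [D → + .] }  — reduce
  I7: { [D → D . +], [L → + f D .] }  — shift, reduce
  I8: { [D → f . L], [L → . + f D], [L → . - f] }  — shift
  I9: { [D → f L .] }  — reduce
  I10: { [D → D + .] }  — reduce

Conflict in state I7:
  Shift-reduce conflict between [L → + f D .] and [D → D . +]
So the grammar is NOT LR(0).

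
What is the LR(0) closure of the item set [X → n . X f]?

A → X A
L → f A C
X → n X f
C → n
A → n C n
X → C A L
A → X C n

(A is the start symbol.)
{ [C → . n], [X → . C A L], [X → . n X f], [X → n . X f] }

Start with: [X → n . X f]
  [X → n . X f] has the dot before X: add [X → . n X f], [X → . C A L]
  [X → . C A L] has the dot before C: add [C → . n]
No further items can be added.

CLOSURE = { [C → . n], [X → . C A L], [X → . n X f], [X → n . X f] }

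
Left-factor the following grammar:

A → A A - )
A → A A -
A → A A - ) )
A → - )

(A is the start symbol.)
Left-factoring transforms A → αβ₁ | αβ₂ into A → αA' and A' → β₁ | β₂
(α is the longest common prefix among the alternatives). Repeat until
no nonterminal has two alternatives with a common prefix.

Round 1: A has alternatives sharing prefix 'A A -'. Introduce A': A → A A - A'
  Add: A' → )
  Add: A' → ε
  Add: A' → ) )

Round 2: A' has alternatives sharing prefix ')'. Introduce A'': A' → ) A''
  Add: A'' → ε
  Add: A'' → )

No remaining common prefixes — done.

Resulting grammar:
A → A A - A'
A' → ) A''
A'' → ε
A'' → )
A' → ε
A → - )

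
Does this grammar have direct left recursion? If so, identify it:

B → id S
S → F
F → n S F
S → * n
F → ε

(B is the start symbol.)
No direct left recursion

Direct left recursion occurs when N → N α for some non-terminal N (the right-hand side begins with the left-hand side itself).

B → id S: starts with id
S → F: starts with F
F → n S F: starts with n
S → * n: starts with '*'
F → ε: starts with ε

No direct left recursion found.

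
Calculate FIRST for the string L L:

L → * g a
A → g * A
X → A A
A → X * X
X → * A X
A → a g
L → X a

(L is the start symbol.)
{ '*', 'a', 'g' }

FIRST sets of the non-terminals involved (from the grammar, by fixed-point iteration):
  FIRST(L) = { '*', 'a', 'g' }

To compute FIRST(L L), process the symbols left to right:
Symbol L is a non-terminal. Add FIRST(L) \ {ε} = { '*', 'a', 'g' }
L is not nullable (ε ∉ FIRST(L)), so stop here.
FIRST(L L) = { '*', 'a', 'g' }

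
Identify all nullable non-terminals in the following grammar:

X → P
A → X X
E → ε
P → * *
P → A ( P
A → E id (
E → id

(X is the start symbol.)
{ 'E' }

A non-terminal is nullable if it can derive ε (the empty string): either it has an ε-production, or it has a production whose right-hand side consists entirely of nullable non-terminals.

ε-productions: E → ε
So E is immediately nullable.
No further non-terminal can be added: every production for the remaining non-terminals contains a terminal or a non-nullable non-terminal.
Nullable = { 'E' }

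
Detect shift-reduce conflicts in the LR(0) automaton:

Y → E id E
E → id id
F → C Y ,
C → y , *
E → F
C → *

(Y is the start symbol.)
Augment with Y' → Y and build the canonical LR(0) collection (I0 = CLOSURE({[Y' → . Y]}), then GOTO on every symbol after a dot until no new states appear). It has 15 states:
  I0: { [C → . *], [C → . y , *], [E → . F], [E → . id id], [F → . C Y ,], [Y → . E id E], [Y' → . Y] }  — shift
  I1: { [C → * .] }  — reduce
  I2: { [C → . *], [C → . y , *], [E → . F], [E → . id id], [F → . C Y ,], [F → C . Y ,], [Y → . E id E] }  — shift
  I3: { [Y → E . id E] }  — shift
  I4: { [E → F .] }  — reduce
  I5: { [Y' → Y .] }  — accept
  I6: { [E → id . id] }  — shift
  I7: { [C → y . , *] }  — shift
  I8: { [C → y , . *] }  — shift
  I9: { [C → y , * .] }  — reduce
  I10: { [E → id id .] }  — reduce
  I11: { [C → . *], [C → . y , *], [E → . F], [E → . id id], [F → . C Y ,], [Y → E id . E] }  — shift
  I12: { [Y → E id E .] }  — reduce
  I13: { [F → C Y . ,] }  — shift
  I14: { [F → C Y , .] }  — reduce

No state contains both a complete item and a shift item.

Answer: No shift-reduce conflicts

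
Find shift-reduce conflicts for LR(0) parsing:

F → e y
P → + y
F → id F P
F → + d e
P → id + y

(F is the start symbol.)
A shift-reduce conflict occurs when an LR(0) state has both:
  - a complete (reduce) item [A → α .] (dot at the end), and
  - a shift item [B → β . c γ] (dot before a terminal).

Augment with F' → F and build the canonical LR(0) collection (I0 = CLOSURE({[F' → . F]}), then GOTO on every symbol after a dot until no new states appear). It has 15 states:
  I0: { [F → . + d e], [F → . e y], [F → . id F P], [F' → . F] }  — shift
  I1: { [F → + . d e] }  — shift
  I2: { [F' → F .] }  — accept
  I3: { [F → e . y] }  — shift
  I4: { [F → . + d e], [F → . e y], [F → . id F P], [F → id . F P] }  — shift
  I5: { [F → id F . P], [P → . + y], [P → . id + y] }  — shift
  I6: { [P → + . y] }  — shift
  I7: { [F → id F P .] }  — reduce
  I8: { [P → id . + y] }  — shift
  I9: { [P → id + . y] }  — shift
  I10: { [P → id + y .] }  — reduce
  I11: { [P → + y .] }  — reduce
  I12: { [F → e y .] }  — reduce
  I13: { [F → + d . e] }  — shift
  I14: { [F → + d e .] }  — reduce

No state contains both a complete item and a shift item.

Answer: No shift-reduce conflicts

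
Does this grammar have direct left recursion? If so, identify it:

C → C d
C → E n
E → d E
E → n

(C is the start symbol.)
Direct left recursion occurs when N → N α for some non-terminal N (the right-hand side begins with the left-hand side itself).

C → C d: LEFT RECURSIVE (starts with C)
C → E n: starts with E
E → d E: starts with d
E → n: starts with n

The grammar has direct left recursion on: C.

Answer: Yes, C is left-recursive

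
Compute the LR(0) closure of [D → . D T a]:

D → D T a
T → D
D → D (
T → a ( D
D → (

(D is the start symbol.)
{ [D → . (], [D → . D (], [D → . D T a] }

Start with: [D → . D T a]
  [D → . D T a] has the dot before D: add [D → . D (], [D → . (]
No further items can be added.

CLOSURE = { [D → . (], [D → . D (], [D → . D T a] }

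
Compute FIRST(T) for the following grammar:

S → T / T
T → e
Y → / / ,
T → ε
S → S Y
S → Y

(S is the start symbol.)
From T → e:
  - e is a terminal: add 'e' and stop
From T → ε:
  - ε-production, so ε ∈ FIRST(T)

Collecting: FIRST(T) = { 'e', ε }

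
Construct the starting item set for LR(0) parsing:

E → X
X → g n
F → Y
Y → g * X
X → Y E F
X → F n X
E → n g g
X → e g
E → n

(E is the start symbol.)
First, augment the grammar with E' → E
I₀ = CLOSURE({ [E' → . E] }):
  [E' → . E] has the dot before E: add [E → . X], [E → . n g g], [E → . n]
  [E → . X] has the dot before X: add [X → . g n], [X → . Y E F], [X → . F n X], [X → . e g]
  [X → . Y E F] has the dot before Y: add [Y → . g * X]
  [X → . F n X] has the dot before F: add [F → . Y]
No further items can be added.

I₀ = { [E → . X], [E → . n g g], [E → . n], [E' → . E], [F → . Y], [X → . F n X], [X → . Y E F], [X → . e g], [X → . g n], [Y → . g * X] }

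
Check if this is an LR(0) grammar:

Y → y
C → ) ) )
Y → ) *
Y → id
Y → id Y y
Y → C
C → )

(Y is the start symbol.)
A grammar is LR(0) if no state in the canonical LR(0) collection has:
  - both a shift item (dot before a terminal) and a complete item (shift-reduce conflict), or
  - two or more complete items (reduce-reduce conflict; the accept item [Y' → Y .] counts as a complete item here).

Augment with Y' → Y and build the canonical LR(0) collection (I0 = CLOSURE({[Y' → . Y]}), then GOTO on every symbol after a dot until no new states appear). It has 11 states:
  I0: { [C → . ) ) )], [C → . )], [Y → . ) *], [Y → . C], [Y → . id Y y], [Y → . id], [Y → . y], [Y' → . Y] }  — shift
  I1: { [C → ) . ) )], [C → ) .], [Y → ) . *] }  — shift, reduce
  I2: { [Y → C .] }  — reduce
  I3: { [Y' → Y .] }  — accept
  I4: { [C → . ) ) )], [C → . )], [Y → . ) *], [Y → . C], [Y → . id Y y], [Y → . id], [Y → . y], [Y → id . Y y], [Y → id .] }  — shift, reduce
  I5: { [Y → y .] }  — reduce
  I6: { [Y → id Y . y] }  — shift
  I7: { [Y → id Y y .] }  — reduce
  I8: { [C → ) ) . )] }  — shift
  I9: { [Y → ) * .] }  — reduce
  I10: { [C → ) ) ) .] }  — reduce

Conflict in state I1:
  Shift-reduce conflict between [C → ) .] and [C → ) . ) )]
So the grammar is NOT LR(0).

Answer: No. Shift-reduce conflict between [C → ) .] and [C → ) . ) )]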